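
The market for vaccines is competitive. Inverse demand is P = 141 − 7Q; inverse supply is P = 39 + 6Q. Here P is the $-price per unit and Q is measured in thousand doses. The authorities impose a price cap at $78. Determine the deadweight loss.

Competitive equilibrium: 141 − 7Q = 39 + 6Q → Q* = 7.8462, P* = 86.0769.
At the ceiling P = 78, quantity supplied = (78 − 39)/6 = 6.5.
Willingness to pay at Q' = 6.5: 141 − 7·6.5 = 95.5.
ΔQ = 7.8462 − 6.5 = 1.3462; wedge = 95.5 − 78 = 17.5.
Deadweight loss = ½ × 1.3462 × 17.5 = $11.78 thousand.

$11.78 thousand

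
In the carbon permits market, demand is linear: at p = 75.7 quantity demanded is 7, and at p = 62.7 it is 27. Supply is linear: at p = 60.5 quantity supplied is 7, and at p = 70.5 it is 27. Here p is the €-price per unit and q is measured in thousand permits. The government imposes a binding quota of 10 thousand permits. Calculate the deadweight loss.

Demand slope = (62.7 − 75.7)/(27 − 7) = −0.65, so p = 80.25 − 0.65q.
Supply slope = (70.5 − 60.5)/(27 − 7) = 0.5, so p = 57 + 0.5q.
Competitive equilibrium: 80.25 − 0.65q = 57 + 0.5q → q* = 20.2174, p* = 67.1087.
At q = 10: demand price = 80.25 − 0.65·10 = 73.75; supply price = 57 + 0.5·10 = 62.
Δq = 20.2174 − 10 = 10.2174; wedge = 73.75 − 62 = 11.75.
Welfare loss = ½ × 10.2174 × 11.75 = €60.03 thousand.

€60.03 thousand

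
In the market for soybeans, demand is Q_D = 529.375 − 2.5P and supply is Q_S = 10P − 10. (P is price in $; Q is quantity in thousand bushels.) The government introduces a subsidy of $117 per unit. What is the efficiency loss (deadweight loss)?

In inverse form: demand P = 211.75 − 0.4Q, supply P = 1 + 0.1Q.
Competitive equilibrium: 211.75 − 0.4Q = 1 + 0.1Q → Q* = 421.5, P* = 43.15.
The subsidy lowers effective supply by 117: P = 0.1Q − 116.
New quantity: 211.75 − 0.4Q = 0.1Q − 116 → Q' = 655.5.
Overproduction ΔQ = 655.5 − 421.5 = 234; wedge = subsidy = 117.
The triangle = ½ × 234 × 117 = $13689 thousand.

$13689 thousand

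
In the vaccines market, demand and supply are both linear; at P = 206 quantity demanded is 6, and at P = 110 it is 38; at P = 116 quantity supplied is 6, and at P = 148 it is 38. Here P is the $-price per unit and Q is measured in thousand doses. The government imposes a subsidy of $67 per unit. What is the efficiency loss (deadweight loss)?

Demand slope = (110 − 206)/(38 − 6) = −3, so P = 224 − 3Q.
Supply slope = (148 − 116)/(38 − 6) = 1, so P = 110 + Q.
Competitive equilibrium: 224 − 3Q = 110 + Q → Q* = 28.5, P* = 138.5.
The subsidy lowers effective supply by 67: P = 43 + Q.
New quantity: 224 − 3Q = 43 + Q → Q' = 45.25.
Overproduction ΔQ = 45.25 − 28.5 = 16.75; wedge = subsidy = 67.
Deadweight loss = ½ × 16.75 × 67 = $561.125 thousand.

$561.125 thousand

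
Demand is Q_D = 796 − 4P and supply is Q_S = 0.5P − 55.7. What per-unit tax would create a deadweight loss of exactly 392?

42

In inverse form: demand P = 199 − 0.25Q, supply P = 111.4 + 2Q.
Competitive equilibrium: 199 − 0.25Q = 111.4 + 2Q → Q* = 38.9333, P* = 189.2667.
A tax t gives ΔQ = t/2.25 and wedge t, so DWL = t²/4.5.
t²/4.5 = 392 → t² = 1764 → t = 42.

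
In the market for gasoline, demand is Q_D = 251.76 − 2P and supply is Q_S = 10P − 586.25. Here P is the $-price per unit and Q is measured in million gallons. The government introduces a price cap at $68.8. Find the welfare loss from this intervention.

$32.09 million

In inverse form: demand P = 125.88 − 0.5Q, supply P = 58.625 + 0.1Q.
Competitive equilibrium: 125.88 − 0.5Q = 58.625 + 0.1Q → Q* = 112.0917, P* = 69.8342.
At the ceiling P = 68.8, quantity supplied = (68.8 − 58.625)/0.1 = 101.75.
Willingness to pay at Q' = 101.75: 125.88 − 0.5·101.75 = 75.005.
ΔQ = 112.0917 − 101.75 = 10.3417; wedge = 75.005 − 68.8 = 6.205.
Deadweight loss = ½ × 10.3417 × 6.205 = $32.09 million.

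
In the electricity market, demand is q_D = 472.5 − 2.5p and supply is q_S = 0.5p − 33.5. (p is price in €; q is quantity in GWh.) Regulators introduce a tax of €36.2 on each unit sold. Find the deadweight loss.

€273.01

In inverse form: demand p = 189 − 0.4q, supply p = 67 + 2q.
Competitive equilibrium: 189 − 0.4q = 67 + 2q → q* = 50.8333, p* = 168.6667.
With the tax, the buyer price exceeds the seller price by 36.2: (189 − 0.4q) − (67 + 2q) = 36.2 → q' = 35.75.
Δq = 50.8333 − 35.75 = 15.0833; the wedge equals the tax, 36.2.
DWL = ½ × 15.0833 × 36.2 = €273.01.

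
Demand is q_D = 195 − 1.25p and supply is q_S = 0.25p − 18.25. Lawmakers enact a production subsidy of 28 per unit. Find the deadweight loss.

81.67

In inverse form: demand p = 156 − 0.8q, supply p = 73 + 4q.
Competitive equilibrium: 156 − 0.8q = 73 + 4q → q* = 17.2917, p* = 142.1667.
The subsidy lowers effective supply by 28: p = 45 + 4q.
New quantity: 156 − 0.8q = 45 + 4q → q' = 23.125.
Overproduction Δq = 23.125 − 17.2917 = 5.8333; wedge = subsidy = 28.
DWL = ½ × 5.8333 × 28 = 81.67.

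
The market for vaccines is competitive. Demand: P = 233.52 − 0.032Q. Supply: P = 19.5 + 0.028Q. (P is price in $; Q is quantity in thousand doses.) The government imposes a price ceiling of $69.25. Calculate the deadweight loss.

Competitive equilibrium: 233.52 − 0.032Q = 19.5 + 0.028Q → Q* = 3567, P* = 119.376.
At the ceiling P = 69.25, quantity supplied = (69.25 − 19.5)/0.028 = 1776.78571.
Willingness to pay at Q' = 1776.78571: 233.52 − 0.032·1776.78571 = 176.66286.
ΔQ = 3567 − 1776.78571 = 1790.21429; wedge = 176.66286 − 69.25 = 107.41286.
DWL = ½ × 1790.21429 × 107.41286 = $96146.02 thousand.

$96146.02 thousand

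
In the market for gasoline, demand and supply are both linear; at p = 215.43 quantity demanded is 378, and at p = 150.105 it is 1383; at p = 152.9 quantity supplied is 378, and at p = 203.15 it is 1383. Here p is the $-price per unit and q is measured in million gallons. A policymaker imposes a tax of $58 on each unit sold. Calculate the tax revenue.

Demand slope = (150.105 − 215.43)/(1383 − 378) = −0.065, so p = 240 − 0.065q.
Supply slope = (203.15 − 152.9)/(1383 − 378) = 0.05, so p = 134 + 0.05q.
Competitive equilibrium: 240 − 0.065q = 134 + 0.05q → q* = 921.7391, p* = 180.087.
With the tax, the buyer price exceeds the seller price by 58: (240 − 0.065q) − (134 + 0.05q) = 58 → q' = 417.3913.
Tax revenue = 58 × 417.3913 = $24208.70 million.

$24208.70 million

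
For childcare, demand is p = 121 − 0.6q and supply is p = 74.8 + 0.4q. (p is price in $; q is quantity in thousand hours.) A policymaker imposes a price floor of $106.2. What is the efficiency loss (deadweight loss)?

$231.84 thousand

Competitive equilibrium: 121 − 0.6q = 74.8 + 0.4q → q* = 46.2, p* = 93.28.
At the floor p = 106.2, quantity demanded = (121 − 106.2)/0.6 = 24.6667.
Sellers' marginal cost at q' = 24.6667: 74.8 + 0.4·24.6667 = 84.6667.
Δq = 46.2 − 24.6667 = 21.5333; wedge = 106.2 − 84.6667 = 21.5333.
Welfare loss = ½ × 21.5333 × 21.5333 = $231.84 thousand.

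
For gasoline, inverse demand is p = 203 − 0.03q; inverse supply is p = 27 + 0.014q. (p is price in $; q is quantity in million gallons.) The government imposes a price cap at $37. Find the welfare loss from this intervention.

Competitive equilibrium: 203 − 0.03q = 27 + 0.014q → q* = 4000, p* = 83.
At the ceiling p = 37, quantity supplied = (37 − 27)/0.014 = 714.285714.
Willingness to pay at q' = 714.285714: 203 − 0.03·714.285714 = 181.571429.
Δq = 4000 − 714.285714 = 3285.714286; wedge = 181.571429 − 37 = 144.571429.
The triangle = ½ × 3285.714286 × 144.571429 = $237510.20 million.

$237510.20 million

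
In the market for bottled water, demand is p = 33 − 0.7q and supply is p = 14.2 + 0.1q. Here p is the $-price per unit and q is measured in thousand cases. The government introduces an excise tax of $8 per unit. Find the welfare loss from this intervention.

Competitive equilibrium: 33 − 0.7q = 14.2 + 0.1q → q* = 23.5, p* = 16.55.
With the tax, the buyer price exceeds the seller price by 8: (33 − 0.7q) − (14.2 + 0.1q) = 8 → q' = 13.5.
Δq = 23.5 − 13.5 = 10; the wedge equals the tax, 8.
DWL = ½ × 10 × 8 = $40 thousand.

$40 thousand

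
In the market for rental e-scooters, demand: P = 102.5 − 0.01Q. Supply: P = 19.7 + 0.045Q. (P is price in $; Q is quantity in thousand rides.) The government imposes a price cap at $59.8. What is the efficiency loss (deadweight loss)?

$10378.99 thousand

Competitive equilibrium: 102.5 − 0.01Q = 19.7 + 0.045Q → Q* = 1505.4545, P* = 87.4455.
At the ceiling P = 59.8, quantity supplied = (59.8 − 19.7)/0.045 = 891.1111.
Willingness to pay at Q' = 891.1111: 102.5 − 0.01·891.1111 = 93.5889.
ΔQ = 1505.4545 − 891.1111 = 614.3434; wedge = 93.5889 − 59.8 = 33.7889.
Deadweight loss = ½ × 614.3434 × 33.7889 = $10378.99 thousand.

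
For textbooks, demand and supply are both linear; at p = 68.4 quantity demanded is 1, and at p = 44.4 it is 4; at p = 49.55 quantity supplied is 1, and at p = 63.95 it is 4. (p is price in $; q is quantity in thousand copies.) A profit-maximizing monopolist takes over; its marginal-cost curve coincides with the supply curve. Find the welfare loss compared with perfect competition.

Demand slope = (44.4 − 68.4)/(4 − 1) = −8, so p = 76.4 − 8q.
Supply slope = (63.95 − 49.55)/(4 − 1) = 4.8, so p = 44.75 + 4.8q.
Competitive equilibrium: 76.4 − 8q = 44.75 + 4.8q → q* = 2.4727, p* = 56.6188.
Marginal revenue: MR = 76.4 − 16q. Set MR = MC: 76.4 − 16q = 44.75 + 4.8q → q_m = 1.5216.
Price p_m = 76.4 − 8·1.5216 = 64.2272; MC(q_m) = 44.75 + 4.8·1.5216 = 52.0537.
Competitive q* = 2.4727, so Δq = 0.9511; wedge = 64.2272 − 52.0537 = 12.1735.
Deadweight loss = ½ × 0.9511 × 12.1735 = $5.79 thousand.

$5.79 thousand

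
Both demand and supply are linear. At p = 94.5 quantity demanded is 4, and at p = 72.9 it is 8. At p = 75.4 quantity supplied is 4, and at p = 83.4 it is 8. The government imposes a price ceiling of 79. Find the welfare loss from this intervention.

Demand slope = (72.9 − 94.5)/(8 − 4) = −5.4, so p = 116.1 − 5.4q.
Supply slope = (83.4 − 75.4)/(8 − 4) = 2, so p = 67.4 + 2q.
Competitive equilibrium: 116.1 − 5.4q = 67.4 + 2q → q* = 6.5811, p* = 80.5622.
At the ceiling p = 79, quantity supplied = (79 − 67.4)/2 = 5.8.
Willingness to pay at q' = 5.8: 116.1 − 5.4·5.8 = 84.78.
Δq = 6.5811 − 5.8 = 0.7811; wedge = 84.78 − 79 = 5.78.
DWL = ½ × 0.7811 × 5.78 = 2.26.

2.26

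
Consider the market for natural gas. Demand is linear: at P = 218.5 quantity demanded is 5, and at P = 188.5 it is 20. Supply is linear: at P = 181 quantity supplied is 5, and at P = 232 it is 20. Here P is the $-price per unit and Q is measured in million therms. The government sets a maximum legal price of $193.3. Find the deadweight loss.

$29.88 million

Demand slope = (188.5 − 218.5)/(20 − 5) = −2, so P = 228.5 − 2Q.
Supply slope = (232 − 181)/(20 − 5) = 3.4, so P = 164 + 3.4Q.
Competitive equilibrium: 228.5 − 2Q = 164 + 3.4Q → Q* = 11.9444, P* = 204.6111.
At the ceiling P = 193.3, quantity supplied = (193.3 − 164)/3.4 = 8.6176.
Willingness to pay at Q' = 8.6176: 228.5 − 2·8.6176 = 211.2648.
ΔQ = 11.9444 − 8.6176 = 3.3268; wedge = 211.2648 − 193.3 = 17.9648.
Deadweight loss = ½ × 3.3268 × 17.9648 = $29.88 million.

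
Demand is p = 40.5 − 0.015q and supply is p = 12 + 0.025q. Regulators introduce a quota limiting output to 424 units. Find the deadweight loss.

1664.645

Competitive equilibrium: 40.5 − 0.015q = 12 + 0.025q → q* = 712.5, p* = 29.8125.
At q = 424: demand price = 40.5 − 0.015·424 = 34.14; supply price = 12 + 0.025·424 = 22.6.
Δq = 712.5 − 424 = 288.5; wedge = 34.14 − 22.6 = 11.54.
The triangle = ½ × 288.5 × 11.54 = 1664.645.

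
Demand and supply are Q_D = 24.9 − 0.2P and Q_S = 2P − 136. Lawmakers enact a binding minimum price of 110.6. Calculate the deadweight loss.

154.39

In inverse form: demand P = 124.5 − 5Q, supply P = 68 + 0.5Q.
Competitive equilibrium: 124.5 − 5Q = 68 + 0.5Q → Q* = 10.2727, P* = 73.1364.
At the floor P = 110.6, quantity demanded = (124.5 − 110.6)/5 = 2.78.
Sellers' marginal cost at Q' = 2.78: 68 + 0.5·2.78 = 69.39.
ΔQ = 10.2727 − 2.78 = 7.4927; wedge = 110.6 − 69.39 = 41.21.
The triangle = ½ × 7.4927 × 41.21 = 154.39.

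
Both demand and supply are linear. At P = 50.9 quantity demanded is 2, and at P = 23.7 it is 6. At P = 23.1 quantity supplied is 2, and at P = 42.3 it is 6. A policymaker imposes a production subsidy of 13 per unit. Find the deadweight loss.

Demand slope = (23.7 − 50.9)/(6 − 2) = −6.8, so P = 64.5 − 6.8Q.
Supply slope = (42.3 − 23.1)/(6 − 2) = 4.8, so P = 13.5 + 4.8Q.
Competitive equilibrium: 64.5 − 6.8Q = 13.5 + 4.8Q → Q* = 4.3966, P* = 34.6034.
The subsidy lowers effective supply by 13: P = 0.5 + 4.8Q.
New quantity: 64.5 − 6.8Q = 0.5 + 4.8Q → Q' = 5.5172.
Overproduction ΔQ = 5.5172 − 4.3966 = 1.1206; wedge = subsidy = 13.
Deadweight loss = ½ × 1.1206 × 13 = 7.28.

7.28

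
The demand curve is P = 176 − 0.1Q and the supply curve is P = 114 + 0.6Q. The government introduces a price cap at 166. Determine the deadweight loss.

1.27

Competitive equilibrium: 176 − 0.1Q = 114 + 0.6Q → Q* = 88.5714, P* = 167.1429.
At the ceiling P = 166, quantity supplied = (166 − 114)/0.6 = 86.6667.
Willingness to pay at Q' = 86.6667: 176 − 0.1·86.6667 = 167.3333.
ΔQ = 88.5714 − 86.6667 = 1.9047; wedge = 167.3333 − 166 = 1.3333.
DWL = ½ × 1.9047 × 1.3333 = 1.27.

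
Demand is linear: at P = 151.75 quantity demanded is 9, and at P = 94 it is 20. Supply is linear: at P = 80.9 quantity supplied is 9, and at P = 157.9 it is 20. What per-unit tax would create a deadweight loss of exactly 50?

Demand slope = (94 − 151.75)/(20 − 9) = −5.25, so P = 199 − 5.25Q.
Supply slope = (157.9 − 80.9)/(20 − 9) = 7, so P = 17.9 + 7Q.
Competitive equilibrium: 199 − 5.25Q = 17.9 + 7Q → Q* = 14.7837, P* = 121.3857.
A tax t gives ΔQ = t/12.25 and wedge t, so DWL = t²/24.5.
t²/24.5 = 50 → t² = 1225 → t = 35.

35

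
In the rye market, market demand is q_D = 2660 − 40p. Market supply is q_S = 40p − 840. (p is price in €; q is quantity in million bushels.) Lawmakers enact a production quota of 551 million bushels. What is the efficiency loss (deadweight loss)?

In inverse form: demand p = 66.5 − 0.025q, supply p = 21 + 0.025q.
Competitive equilibrium: 66.5 − 0.025q = 21 + 0.025q → q* = 910, p* = 43.75.
At q = 551: demand price = 66.5 − 0.025·551 = 52.725; supply price = 21 + 0.025·551 = 34.775.
Δq = 910 − 551 = 359; wedge = 52.725 − 34.775 = 17.95.
The triangle = ½ × 359 × 17.95 = €3222.025 million.

€3222.025 million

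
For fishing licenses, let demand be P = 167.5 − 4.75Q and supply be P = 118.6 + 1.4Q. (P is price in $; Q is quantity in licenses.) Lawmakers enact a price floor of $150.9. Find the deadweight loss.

Competitive equilibrium: 167.5 − 4.75Q = 118.6 + 1.4Q → Q* = 7.9512, P* = 129.7317.
At the floor P = 150.9, quantity demanded = (167.5 − 150.9)/4.75 = 3.4947.
Sellers' marginal cost at Q' = 3.4947: 118.6 + 1.4·3.4947 = 123.4926.
ΔQ = 7.9512 − 3.4947 = 4.4565; wedge = 150.9 − 123.4926 = 27.4074.
Deadweight loss = ½ × 4.4565 × 27.4074 = $61.07.

$61.07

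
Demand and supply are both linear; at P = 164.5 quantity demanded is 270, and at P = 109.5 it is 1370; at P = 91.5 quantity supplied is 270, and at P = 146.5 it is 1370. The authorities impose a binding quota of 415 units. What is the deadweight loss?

17111.25

Demand slope = (109.5 − 164.5)/(1370 − 270) = −0.05, so P = 178 − 0.05Q.
Supply slope = (146.5 − 91.5)/(1370 − 270) = 0.05, so P = 78 + 0.05Q.
Competitive equilibrium: 178 − 0.05Q = 78 + 0.05Q → Q* = 1000, P* = 128.
At Q = 415: demand price = 178 − 0.05·415 = 157.25; supply price = 78 + 0.05·415 = 98.75.
ΔQ = 1000 − 415 = 585; wedge = 157.25 − 98.75 = 58.5.
Welfare loss = ½ × 585 × 58.5 = 17111.25.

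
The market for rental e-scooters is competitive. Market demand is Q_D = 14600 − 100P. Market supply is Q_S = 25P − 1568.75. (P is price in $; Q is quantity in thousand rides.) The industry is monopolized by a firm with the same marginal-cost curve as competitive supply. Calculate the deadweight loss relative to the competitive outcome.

$1925.16 thousand

In inverse form: demand P = 146 − 0.01Q, supply P = 62.75 + 0.04Q.
Competitive equilibrium: 146 − 0.01Q = 62.75 + 0.04Q → Q* = 1665, P* = 129.35.
Marginal revenue: MR = 146 − 0.02Q. Set MR = MC: 146 − 0.02Q = 62.75 + 0.04Q → Q_m = 1387.5.
Price P_m = 146 − 0.01·1387.5 = 132.125; MC(Q_m) = 62.75 + 0.04·1387.5 = 118.25.
Competitive Q* = 1665, so ΔQ = 277.5; wedge = 132.125 − 118.25 = 13.875.
The triangle = ½ × 277.5 × 13.875 = $1925.16 thousand.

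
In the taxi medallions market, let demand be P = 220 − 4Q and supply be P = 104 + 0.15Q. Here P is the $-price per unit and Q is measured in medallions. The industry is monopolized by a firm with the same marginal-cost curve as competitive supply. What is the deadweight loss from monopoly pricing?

Competitive equilibrium: 220 − 4Q = 104 + 0.15Q → Q* = 27.9518, P* = 108.1928.
Marginal revenue: MR = 220 − 8Q. Set MR = MC: 220 − 8Q = 104 + 0.15Q → Q_m = 14.2331.
Price P_m = 220 − 4·14.2331 = 163.0676; MC(Q_m) = 104 + 0.15·14.2331 = 106.135.
Competitive Q* = 27.9518, so ΔQ = 13.7187; wedge = 163.0676 − 106.135 = 56.9326.
The triangle = ½ × 13.7187 × 56.9326 = $390.52.

$390.52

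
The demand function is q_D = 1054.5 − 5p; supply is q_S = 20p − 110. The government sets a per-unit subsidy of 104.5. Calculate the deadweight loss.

In inverse form: demand p = 210.9 − 0.2q, supply p = 5.5 + 0.05q.
Competitive equilibrium: 210.9 − 0.2q = 5.5 + 0.05q → q* = 821.6, p* = 46.58.
The subsidy lowers effective supply by 104.5: p = 0.05q − 99.
New quantity: 210.9 − 0.2q = 0.05q − 99 → q' = 1239.6.
Overproduction Δq = 1239.6 − 821.6 = 418; wedge = subsidy = 104.5.
DWL = ½ × 418 × 104.5 = 21840.50.

21840.50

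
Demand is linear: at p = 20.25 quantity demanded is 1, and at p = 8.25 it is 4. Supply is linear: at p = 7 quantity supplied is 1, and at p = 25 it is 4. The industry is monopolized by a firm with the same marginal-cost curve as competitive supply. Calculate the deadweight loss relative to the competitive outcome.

2.21

Demand slope = (8.25 − 20.25)/(4 − 1) = −4, so p = 24.25 − 4q.
Supply slope = (25 − 7)/(4 − 1) = 6, so p = 1 + 6q.
Competitive equilibrium: 24.25 − 4q = 1 + 6q → q* = 2.325, p* = 14.95.
Marginal revenue: MR = 24.25 − 8q. Set MR = MC: 24.25 − 8q = 1 + 6q → q_m = 1.6607.
Price p_m = 24.25 − 4·1.6607 = 17.6072; MC(q_m) = 1 + 6·1.6607 = 10.9642.
Competitive q* = 2.325, so Δq = 0.6643; wedge = 17.6072 − 10.9642 = 6.643.
DWL = ½ × 0.6643 × 6.643 = 2.21.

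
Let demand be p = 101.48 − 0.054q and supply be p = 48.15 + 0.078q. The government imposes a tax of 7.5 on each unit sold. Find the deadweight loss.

213.07

Competitive equilibrium: 101.48 − 0.054q = 48.15 + 0.078q → q* = 404.0152, p* = 79.6632.
With the tax, the buyer price exceeds the seller price by 7.5: (101.48 − 0.054q) − (48.15 + 0.078q) = 7.5 → q' = 347.197.
Δq = 404.0152 − 347.197 = 56.8182; the wedge equals the tax, 7.5.
Deadweight loss = ½ × 56.8182 × 7.5 = 213.07.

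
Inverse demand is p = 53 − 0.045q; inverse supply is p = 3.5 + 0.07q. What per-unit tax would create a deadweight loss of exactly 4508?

32.2

Competitive equilibrium: 53 − 0.045q = 3.5 + 0.07q → q* = 430.4348, p* = 33.6304.
A tax t gives Δq = t/0.115 and wedge t, so DWL = t²/0.23.
t²/0.23 = 4508 → t² = 1036.84 → t = 32.2.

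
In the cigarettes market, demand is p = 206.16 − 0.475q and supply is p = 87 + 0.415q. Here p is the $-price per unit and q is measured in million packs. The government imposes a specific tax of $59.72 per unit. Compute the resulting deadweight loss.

$2003.64 million

Competitive equilibrium: 206.16 − 0.475q = 87 + 0.415q → q* = 133.8876, p* = 142.5634.
With the tax, the buyer price exceeds the seller price by 59.72: (206.16 − 0.475q) − (87 + 0.415q) = 59.72 → q' = 66.7865.
Δq = 133.8876 − 66.7865 = 67.1011; the wedge equals the tax, 59.72.
Deadweight loss = ½ × 67.1011 × 59.72 = $2003.64 million.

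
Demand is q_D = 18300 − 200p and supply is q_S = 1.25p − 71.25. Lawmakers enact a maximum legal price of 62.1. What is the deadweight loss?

535.71

In inverse form: demand p = 91.5 − 0.005q, supply p = 57 + 0.8q.
Competitive equilibrium: 91.5 − 0.005q = 57 + 0.8q → q* = 42.85714, p* = 91.28571.
At the ceiling p = 62.1, quantity supplied = (62.1 − 57)/0.8 = 6.375.
Willingness to pay at q' = 6.375: 91.5 − 0.005·6.375 = 91.46813.
Δq = 42.85714 − 6.375 = 36.48214; wedge = 91.46813 − 62.1 = 29.36813.
Welfare loss = ½ × 36.48214 × 29.36813 = 535.71.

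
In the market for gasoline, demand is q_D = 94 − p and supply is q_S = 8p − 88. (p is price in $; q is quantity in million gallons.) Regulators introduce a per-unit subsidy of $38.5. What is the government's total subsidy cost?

In inverse form: demand p = 94 − q, supply p = 11 + 0.125q.
Competitive equilibrium: 94 − q = 11 + 0.125q → q* = 73.7778, p* = 20.2222.
The subsidy lowers effective supply by 38.5: p = 0.125q − 27.5.
New quantity: 94 − q = 0.125q − 27.5 → q' = 108.
Total subsidy cost = 38.5 × 108 = $4158 million.

$4158 million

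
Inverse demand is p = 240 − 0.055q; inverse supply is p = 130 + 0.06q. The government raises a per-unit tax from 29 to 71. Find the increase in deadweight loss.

Competitive equilibrium: 240 − 0.055q = 130 + 0.06q → q* = 956.5217, p* = 187.3913.
For a per-unit tax t: Δq = t/0.115, so DWL = ½·t·(t/0.115) = t²/0.23.
At t = 29: DWL = 3656.522. At t = 71: DWL = 21917.391.
Increase = 21917.391 − 3656.522 = 18260.87.

18260.87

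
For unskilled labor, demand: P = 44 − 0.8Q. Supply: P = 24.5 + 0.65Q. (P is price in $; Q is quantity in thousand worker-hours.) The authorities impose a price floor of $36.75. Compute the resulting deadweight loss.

Competitive equilibrium: 44 − 0.8Q = 24.5 + 0.65Q → Q* = 13.4483, P* = 33.2414.
At the floor P = 36.75, quantity demanded = (44 − 36.75)/0.8 = 9.0625.
Sellers' marginal cost at Q' = 9.0625: 24.5 + 0.65·9.0625 = 30.3906.
ΔQ = 13.4483 − 9.0625 = 4.3858; wedge = 36.75 − 30.3906 = 6.3594.
Welfare loss = ½ × 4.3858 × 6.3594 = $13.95 thousand.

$13.95 thousand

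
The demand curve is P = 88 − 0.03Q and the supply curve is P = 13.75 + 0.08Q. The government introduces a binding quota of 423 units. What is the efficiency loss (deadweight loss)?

Competitive equilibrium: 88 − 0.03Q = 13.75 + 0.08Q → Q* = 675, P* = 67.75.
At Q = 423: demand price = 88 − 0.03·423 = 75.31; supply price = 13.75 + 0.08·423 = 47.59.
ΔQ = 675 − 423 = 252; wedge = 75.31 − 47.59 = 27.72.
Deadweight loss = ½ × 252 × 27.72 = 3492.72.

3492.72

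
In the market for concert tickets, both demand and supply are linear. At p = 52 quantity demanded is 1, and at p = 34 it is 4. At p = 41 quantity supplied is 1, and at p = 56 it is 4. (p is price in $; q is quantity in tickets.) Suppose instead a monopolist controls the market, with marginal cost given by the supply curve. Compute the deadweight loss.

$2.74

Demand slope = (34 − 52)/(4 − 1) = −6, so p = 58 − 6q.
Supply slope = (56 − 41)/(4 − 1) = 5, so p = 36 + 5q.
Competitive equilibrium: 58 − 6q = 36 + 5q → q* = 2, p* = 46.
Marginal revenue: MR = 58 − 12q. Set MR = MC: 58 − 12q = 36 + 5q → q_m = 1.2941.
Price p_m = 58 − 6·1.2941 = 50.2354; MC(q_m) = 36 + 5·1.2941 = 42.4705.
Competitive q* = 2, so Δq = 0.7059; wedge = 50.2354 − 42.4705 = 7.7649.
DWL = ½ × 0.7059 × 7.7649 = $2.74.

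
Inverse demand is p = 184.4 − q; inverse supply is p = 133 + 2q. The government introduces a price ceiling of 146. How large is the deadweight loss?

169.60

Competitive equilibrium: 184.4 − q = 133 + 2q → q* = 17.1333, p* = 167.2667.
At the ceiling p = 146, quantity supplied = (146 − 133)/2 = 6.5.
Willingness to pay at q' = 6.5: 184.4 − 1·6.5 = 177.9.
Δq = 17.1333 − 6.5 = 10.6333; wedge = 177.9 − 146 = 31.9.
DWL = ½ × 10.6333 × 31.9 = 169.60.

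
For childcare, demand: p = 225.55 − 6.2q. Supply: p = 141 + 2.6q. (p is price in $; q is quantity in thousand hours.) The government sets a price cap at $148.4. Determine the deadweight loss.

Competitive equilibrium: 225.55 − 6.2q = 141 + 2.6q → q* = 9.608, p* = 165.9807.
At the ceiling p = 148.4, quantity supplied = (148.4 − 141)/2.6 = 2.8462.
Willingness to pay at q' = 2.8462: 225.55 − 6.2·2.8462 = 207.9036.
Δq = 9.608 − 2.8462 = 6.7618; wedge = 207.9036 − 148.4 = 59.5036.
DWL = ½ × 6.7618 × 59.5036 = $201.18 thousand.

$201.18 thousand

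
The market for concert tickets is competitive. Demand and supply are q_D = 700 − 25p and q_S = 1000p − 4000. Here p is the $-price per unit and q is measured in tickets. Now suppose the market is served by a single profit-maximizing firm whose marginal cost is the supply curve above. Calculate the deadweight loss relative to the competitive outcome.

In inverse form: demand p = 28 − 0.04q, supply p = 4 + 0.001q.
Competitive equilibrium: 28 − 0.04q = 4 + 0.001q → q* = 585.3659, p* = 4.5854.
Marginal revenue: MR = 28 − 0.08q. Set MR = MC: 28 − 0.08q = 4 + 0.001q → q_m = 296.2963.
Price p_m = 28 − 0.04·296.2963 = 16.1481; MC(q_m) = 4 + 0.001·296.2963 = 4.2963.
Competitive q* = 585.3659, so Δq = 289.0696; wedge = 16.1481 − 4.2963 = 11.8518.
Welfare loss = ½ × 289.0696 × 11.8518 = $1713.

$1713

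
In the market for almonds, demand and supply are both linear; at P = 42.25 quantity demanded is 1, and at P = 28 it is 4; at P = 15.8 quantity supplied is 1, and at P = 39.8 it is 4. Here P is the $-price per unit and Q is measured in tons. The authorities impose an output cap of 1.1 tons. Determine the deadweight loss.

Demand slope = (28 − 42.25)/(4 − 1) = −4.75, so P = 47 − 4.75Q.
Supply slope = (39.8 − 15.8)/(4 − 1) = 8, so P = 7.8 + 8Q.
Competitive equilibrium: 47 − 4.75Q = 7.8 + 8Q → Q* = 3.0745, P* = 32.3961.
At Q = 1.1: demand price = 47 − 4.75·1.1 = 41.775; supply price = 7.8 + 8·1.1 = 16.6.
ΔQ = 3.0745 − 1.1 = 1.9745; wedge = 41.775 − 16.6 = 25.175.
Deadweight loss = ½ × 1.9745 × 25.175 = $24.85.

$24.85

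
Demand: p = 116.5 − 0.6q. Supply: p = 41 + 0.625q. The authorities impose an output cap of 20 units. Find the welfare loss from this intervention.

Competitive equilibrium: 116.5 − 0.6q = 41 + 0.625q → q* = 61.6327, p* = 79.5204.
At q = 20: demand price = 116.5 − 0.6·20 = 104.5; supply price = 41 + 0.625·20 = 53.5.
Δq = 61.6327 − 20 = 41.6327; wedge = 104.5 − 53.5 = 51.
Deadweight loss = ½ × 41.6327 × 51 = 1061.63.

1061.63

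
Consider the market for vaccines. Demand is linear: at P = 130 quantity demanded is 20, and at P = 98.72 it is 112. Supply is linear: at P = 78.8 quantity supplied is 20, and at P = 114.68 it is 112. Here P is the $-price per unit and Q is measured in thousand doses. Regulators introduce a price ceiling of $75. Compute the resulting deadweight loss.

$2329.03 thousand

Demand slope = (98.72 − 130)/(112 − 20) = −0.34, so P = 136.8 − 0.34Q.
Supply slope = (114.68 − 78.8)/(112 − 20) = 0.39, so P = 71 + 0.39Q.
Competitive equilibrium: 136.8 − 0.34Q = 71 + 0.39Q → Q* = 90.137, P* = 106.1534.
At the ceiling P = 75, quantity supplied = (75 − 71)/0.39 = 10.2564.
Willingness to pay at Q' = 10.2564: 136.8 − 0.34·10.2564 = 133.3128.
ΔQ = 90.137 − 10.2564 = 79.8806; wedge = 133.3128 − 75 = 58.3128.
Deadweight loss = ½ × 79.8806 × 58.3128 = $2329.03 thousand.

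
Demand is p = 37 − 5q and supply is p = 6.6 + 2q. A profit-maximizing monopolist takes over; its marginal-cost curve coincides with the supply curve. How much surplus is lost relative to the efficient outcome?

Competitive equilibrium: 37 − 5q = 6.6 + 2q → q* = 4.3429, p* = 15.2857.
Marginal revenue: MR = 37 − 10q. Set MR = MC: 37 − 10q = 6.6 + 2q → q_m = 2.5333.
Price p_m = 37 − 5·2.5333 = 24.3335; MC(q_m) = 6.6 + 2·2.5333 = 11.6666.
Competitive q* = 4.3429, so Δq = 1.8096; wedge = 24.3335 − 11.6666 = 12.6669.
Welfare loss = ½ × 1.8096 × 12.6669 = 11.46.

11.46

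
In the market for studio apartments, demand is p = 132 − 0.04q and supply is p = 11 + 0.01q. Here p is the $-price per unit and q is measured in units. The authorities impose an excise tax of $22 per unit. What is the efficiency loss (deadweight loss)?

Competitive equilibrium: 132 − 0.04q = 11 + 0.01q → q* = 2420, p* = 35.2.
With the tax, the buyer price exceeds the seller price by 22: (132 − 0.04q) − (11 + 0.01q) = 22 → q' = 1980.
Δq = 2420 − 1980 = 440; the wedge equals the tax, 22.
The triangle = ½ × 440 × 22 = $4840.

$4840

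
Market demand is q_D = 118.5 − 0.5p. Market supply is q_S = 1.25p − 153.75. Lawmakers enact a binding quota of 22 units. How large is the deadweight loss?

490.31

In inverse form: demand p = 237 − 2q, supply p = 123 + 0.8q.
Competitive equilibrium: 237 − 2q = 123 + 0.8q → q* = 40.7143, p* = 155.5714.
At q = 22: demand price = 237 − 2·22 = 193; supply price = 123 + 0.8·22 = 140.6.
Δq = 40.7143 − 22 = 18.7143; wedge = 193 − 140.6 = 52.4.
The triangle = ½ × 18.7143 × 52.4 = 490.31.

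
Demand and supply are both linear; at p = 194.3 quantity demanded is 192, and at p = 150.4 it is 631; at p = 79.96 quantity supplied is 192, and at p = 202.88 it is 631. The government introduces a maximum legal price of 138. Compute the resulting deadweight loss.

Demand slope = (150.4 − 194.3)/(631 − 192) = −0.1, so p = 213.5 − 0.1q.
Supply slope = (202.88 − 79.96)/(631 − 192) = 0.28, so p = 26.2 + 0.28q.
Competitive equilibrium: 213.5 − 0.1q = 26.2 + 0.28q → q* = 492.8947, p* = 164.2105.
At the ceiling p = 138, quantity supplied = (138 − 26.2)/0.28 = 399.2857.
Willingness to pay at q' = 399.2857: 213.5 − 0.1·399.2857 = 173.5714.
Δq = 492.8947 − 399.2857 = 93.609; wedge = 173.5714 − 138 = 35.5714.
DWL = ½ × 93.609 × 35.5714 = 1664.90.

1664.90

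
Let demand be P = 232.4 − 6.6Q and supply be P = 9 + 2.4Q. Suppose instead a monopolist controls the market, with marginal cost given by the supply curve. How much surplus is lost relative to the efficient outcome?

Competitive equilibrium: 232.4 − 6.6Q = 9 + 2.4Q → Q* = 24.8222, P* = 68.5733.
Marginal revenue: MR = 232.4 − 13.2Q. Set MR = MC: 232.4 − 13.2Q = 9 + 2.4Q → Q_m = 14.3205.
Price P_m = 232.4 − 6.6·14.3205 = 137.8847; MC(Q_m) = 9 + 2.4·14.3205 = 43.3692.
Competitive Q* = 24.8222, so ΔQ = 10.5017; wedge = 137.8847 − 43.3692 = 94.5155.
DWL = ½ × 10.5017 × 94.5155 = 496.29.

496.29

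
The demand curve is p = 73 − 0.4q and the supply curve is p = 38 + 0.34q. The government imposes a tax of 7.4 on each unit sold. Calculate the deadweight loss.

Competitive equilibrium: 73 − 0.4q = 38 + 0.34q → q* = 47.2973, p* = 54.0811.
With the tax, the buyer price exceeds the seller price by 7.4: (73 − 0.4q) − (38 + 0.34q) = 7.4 → q' = 37.2973.
Δq = 47.2973 − 37.2973 = 10; the wedge equals the tax, 7.4.
Welfare loss = ½ × 10 × 7.4 = 37.

37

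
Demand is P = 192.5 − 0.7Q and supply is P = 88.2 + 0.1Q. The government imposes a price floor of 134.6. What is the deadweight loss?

Competitive equilibrium: 192.5 − 0.7Q = 88.2 + 0.1Q → Q* = 130.375, P* = 101.2375.
At the floor P = 134.6, quantity demanded = (192.5 − 134.6)/0.7 = 82.7143.
Sellers' marginal cost at Q' = 82.7143: 88.2 + 0.1·82.7143 = 96.4714.
ΔQ = 130.375 − 82.7143 = 47.6607; wedge = 134.6 − 96.4714 = 38.1286.
The triangle = ½ × 47.6607 × 38.1286 = 908.62.

908.62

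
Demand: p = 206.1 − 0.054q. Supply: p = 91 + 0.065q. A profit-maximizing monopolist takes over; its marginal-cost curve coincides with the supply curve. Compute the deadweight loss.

5423.37

Competitive equilibrium: 206.1 − 0.054q = 91 + 0.065q → q* = 967.22689, p* = 153.86975.
Marginal revenue: MR = 206.1 − 0.108q. Set MR = MC: 206.1 − 0.108q = 91 + 0.065q → q_m = 665.31792.
Price p_m = 206.1 − 0.054·665.31792 = 170.17283; MC(q_m) = 91 + 0.065·665.31792 = 134.24566.
Competitive q* = 967.22689, so Δq = 301.90897; wedge = 170.17283 − 134.24566 = 35.92717.
Deadweight loss = ½ × 301.90897 × 35.92717 = 5423.37.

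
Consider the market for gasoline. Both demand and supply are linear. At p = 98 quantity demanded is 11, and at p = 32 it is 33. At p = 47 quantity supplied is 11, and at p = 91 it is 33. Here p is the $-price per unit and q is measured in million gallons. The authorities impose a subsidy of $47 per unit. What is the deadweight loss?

Demand slope = (32 − 98)/(33 − 11) = −3, so p = 131 − 3q.
Supply slope = (91 − 47)/(33 − 11) = 2, so p = 25 + 2q.
Competitive equilibrium: 131 − 3q = 25 + 2q → q* = 21.2, p* = 67.4.
The subsidy lowers effective supply by 47: p = 2q − 22.
New quantity: 131 − 3q = 2q − 22 → q' = 30.6.
Overproduction Δq = 30.6 − 21.2 = 9.4; wedge = subsidy = 47.
Deadweight loss = ½ × 9.4 × 47 = $220.90 million.

$220.90 million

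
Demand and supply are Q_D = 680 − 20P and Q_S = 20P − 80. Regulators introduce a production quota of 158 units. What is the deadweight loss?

In inverse form: demand P = 34 − 0.05Q, supply P = 4 + 0.05Q.
Competitive equilibrium: 34 − 0.05Q = 4 + 0.05Q → Q* = 300, P* = 19.
At Q = 158: demand price = 34 − 0.05·158 = 26.1; supply price = 4 + 0.05·158 = 11.9.
ΔQ = 300 − 158 = 142; wedge = 26.1 − 11.9 = 14.2.
Welfare loss = ½ × 142 × 14.2 = 1008.20.

1008.20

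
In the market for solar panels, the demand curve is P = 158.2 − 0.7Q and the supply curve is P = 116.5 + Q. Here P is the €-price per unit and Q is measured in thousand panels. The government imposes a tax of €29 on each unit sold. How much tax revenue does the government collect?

Competitive equilibrium: 158.2 − 0.7Q = 116.5 + Q → Q* = 24.5294, P* = 141.0294.
With the tax, the buyer price exceeds the seller price by 29: (158.2 − 0.7Q) − (116.5 + Q) = 29 → Q' = 7.4706.
Tax revenue = 29 × 7.4706 = €216.65 thousand.

€216.65 thousand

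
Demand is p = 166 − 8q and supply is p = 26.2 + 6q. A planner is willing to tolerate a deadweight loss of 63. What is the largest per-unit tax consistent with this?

Competitive equilibrium: 166 − 8q = 26.2 + 6q → q* = 9.9857, p* = 86.1143.
A tax t gives Δq = t/14 and wedge t, so DWL = t²/28.
t²/28 = 63 → t² = 1764 → t = 42.

42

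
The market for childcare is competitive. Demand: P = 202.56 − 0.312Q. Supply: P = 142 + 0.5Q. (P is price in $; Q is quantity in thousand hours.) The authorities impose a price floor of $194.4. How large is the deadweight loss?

$952.16 thousand

Competitive equilibrium: 202.56 − 0.312Q = 142 + 0.5Q → Q* = 74.5813, P* = 179.2906.
At the floor P = 194.4, quantity demanded = (202.56 − 194.4)/0.312 = 26.1538.
Sellers' marginal cost at Q' = 26.1538: 142 + 0.5·26.1538 = 155.0769.
ΔQ = 74.5813 − 26.1538 = 48.4275; wedge = 194.4 − 155.0769 = 39.3231.
DWL = ½ × 48.4275 × 39.3231 = $952.16 thousand.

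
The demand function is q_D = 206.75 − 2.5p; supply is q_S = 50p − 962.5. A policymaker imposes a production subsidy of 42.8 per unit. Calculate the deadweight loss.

In inverse form: demand p = 82.7 − 0.4q, supply p = 19.25 + 0.02q.
Competitive equilibrium: 82.7 − 0.4q = 19.25 + 0.02q → q* = 151.0714, p* = 22.2714.
The subsidy lowers effective supply by 42.8: p = 0.02q − 23.55.
New quantity: 82.7 − 0.4q = 0.02q − 23.55 → q' = 252.9762.
Overproduction Δq = 252.9762 − 151.0714 = 101.9048; wedge = subsidy = 42.8.
Deadweight loss = ½ × 101.9048 × 42.8 = 2180.76.

2180.76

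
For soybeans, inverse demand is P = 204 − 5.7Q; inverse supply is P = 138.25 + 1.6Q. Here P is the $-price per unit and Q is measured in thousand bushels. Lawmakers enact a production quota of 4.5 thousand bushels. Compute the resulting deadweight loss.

Competitive equilibrium: 204 − 5.7Q = 138.25 + 1.6Q → Q* = 9.0068, P* = 152.661.
At Q = 4.5: demand price = 204 − 5.7·4.5 = 178.35; supply price = 138.25 + 1.6·4.5 = 145.45.
ΔQ = 9.0068 − 4.5 = 4.5068; wedge = 178.35 − 145.45 = 32.9.
The triangle = ½ × 4.5068 × 32.9 = $74.14 thousand.

$74.14 thousand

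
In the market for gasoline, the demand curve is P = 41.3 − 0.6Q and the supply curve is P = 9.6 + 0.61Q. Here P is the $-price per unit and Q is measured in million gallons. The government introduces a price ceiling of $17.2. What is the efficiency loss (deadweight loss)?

Competitive equilibrium: 41.3 − 0.6Q = 9.6 + 0.61Q → Q* = 26.1983, P* = 25.581.
At the ceiling P = 17.2, quantity supplied = (17.2 − 9.6)/0.61 = 12.459.
Willingness to pay at Q' = 12.459: 41.3 − 0.6·12.459 = 33.8246.
ΔQ = 26.1983 − 12.459 = 13.7393; wedge = 33.8246 − 17.2 = 16.6246.
The triangle = ½ × 13.7393 × 16.6246 = $114.21 million.

$114.21 million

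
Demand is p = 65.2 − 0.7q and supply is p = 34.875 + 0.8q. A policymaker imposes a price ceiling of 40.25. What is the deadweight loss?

136.65

Competitive equilibrium: 65.2 − 0.7q = 34.875 + 0.8q → q* = 20.21667, p* = 51.04833.
At the ceiling p = 40.25, quantity supplied = (40.25 − 34.875)/0.8 = 6.71875.
Willingness to pay at q' = 6.71875: 65.2 − 0.7·6.71875 = 60.49688.
Δq = 20.21667 − 6.71875 = 13.49792; wedge = 60.49688 − 40.25 = 20.24688.
The triangle = ½ × 13.49792 × 20.24688 = 136.65.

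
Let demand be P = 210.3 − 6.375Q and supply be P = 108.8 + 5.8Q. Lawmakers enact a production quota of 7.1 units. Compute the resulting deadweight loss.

Competitive equilibrium: 210.3 − 6.375Q = 108.8 + 5.8Q → Q* = 8.3368, P* = 157.1532.
At Q = 7.1: demand price = 210.3 − 6.375·7.1 = 165.0375; supply price = 108.8 + 5.8·7.1 = 149.98.
ΔQ = 8.3368 − 7.1 = 1.2368; wedge = 165.0375 − 149.98 = 15.0575.
The triangle = ½ × 1.2368 × 15.0575 = 9.31.

9.31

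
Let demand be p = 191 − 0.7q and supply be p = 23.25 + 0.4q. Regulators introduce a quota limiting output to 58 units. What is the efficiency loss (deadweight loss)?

Competitive equilibrium: 191 − 0.7q = 23.25 + 0.4q → q* = 152.5, p* = 84.25.
At q = 58: demand price = 191 − 0.7·58 = 150.4; supply price = 23.25 + 0.4·58 = 46.45.
Δq = 152.5 − 58 = 94.5; wedge = 150.4 − 46.45 = 103.95.
The triangle = ½ × 94.5 × 103.95 = 4911.64.

4911.64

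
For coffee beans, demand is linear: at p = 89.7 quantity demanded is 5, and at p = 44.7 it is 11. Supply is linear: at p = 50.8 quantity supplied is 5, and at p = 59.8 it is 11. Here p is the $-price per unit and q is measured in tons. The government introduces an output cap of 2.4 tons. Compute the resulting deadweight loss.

$215.63

Demand slope = (44.7 − 89.7)/(11 − 5) = −7.5, so p = 127.2 − 7.5q.
Supply slope = (59.8 − 50.8)/(11 − 5) = 1.5, so p = 43.3 + 1.5q.
Competitive equilibrium: 127.2 − 7.5q = 43.3 + 1.5q → q* = 9.3222, p* = 57.2833.
At q = 2.4: demand price = 127.2 − 7.5·2.4 = 109.2; supply price = 43.3 + 1.5·2.4 = 46.9.
Δq = 9.3222 − 2.4 = 6.9222; wedge = 109.2 − 46.9 = 62.3.
The triangle = ½ × 6.9222 × 62.3 = $215.63.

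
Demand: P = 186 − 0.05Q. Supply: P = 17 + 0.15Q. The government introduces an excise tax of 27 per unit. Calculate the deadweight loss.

Competitive equilibrium: 186 − 0.05Q = 17 + 0.15Q → Q* = 845, P* = 143.75.
With the tax, the buyer price exceeds the seller price by 27: (186 − 0.05Q) − (17 + 0.15Q) = 27 → Q' = 710.
ΔQ = 845 − 710 = 135; the wedge equals the tax, 27.
DWL = ½ × 135 × 27 = 1822.50.

1822.50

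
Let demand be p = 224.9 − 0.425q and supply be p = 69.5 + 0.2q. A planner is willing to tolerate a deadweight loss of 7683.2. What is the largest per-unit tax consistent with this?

98

Competitive equilibrium: 224.9 − 0.425q = 69.5 + 0.2q → q* = 248.64, p* = 119.228.
A tax t gives Δq = t/0.625 and wedge t, so DWL = t²/1.25.
t²/1.25 = 7683.2 → t² = 9604 → t = 98.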